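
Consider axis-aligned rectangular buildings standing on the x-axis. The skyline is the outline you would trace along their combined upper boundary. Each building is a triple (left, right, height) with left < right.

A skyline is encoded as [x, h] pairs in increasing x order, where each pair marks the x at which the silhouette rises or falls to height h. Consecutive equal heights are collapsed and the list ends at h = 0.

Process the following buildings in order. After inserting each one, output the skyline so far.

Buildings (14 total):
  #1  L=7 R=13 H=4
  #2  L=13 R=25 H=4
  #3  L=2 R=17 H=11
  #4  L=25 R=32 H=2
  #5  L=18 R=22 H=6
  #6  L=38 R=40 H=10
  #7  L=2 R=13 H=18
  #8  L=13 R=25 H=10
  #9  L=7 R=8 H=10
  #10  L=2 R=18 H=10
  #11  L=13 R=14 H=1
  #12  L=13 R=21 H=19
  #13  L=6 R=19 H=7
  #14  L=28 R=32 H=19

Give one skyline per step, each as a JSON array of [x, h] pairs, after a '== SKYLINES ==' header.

== SKYLINES ==
[[7,4],[13,0]]
[[7,4],[25,0]]
[[2,11],[17,4],[25,0]]
[[2,11],[17,4],[25,2],[32,0]]
[[2,11],[17,4],[18,6],[22,4],[25,2],[32,0]]
[[2,11],[17,4],[18,6],[22,4],[25,2],[32,0],[38,10],[40,0]]
[[2,18],[13,11],[17,4],[18,6],[22,4],[25,2],[32,0],[38,10],[40,0]]
[[2,18],[13,11],[17,10],[25,2],[32,0],[38,10],[40,0]]
[[2,18],[13,11],[17,10],[25,2],[32,0],[38,10],[40,0]]
[[2,18],[13,11],[17,10],[25,2],[32,0],[38,10],[40,0]]
[[2,18],[13,11],[17,10],[25,2],[32,0],[38,10],[40,0]]
[[2,18],[13,19],[21,10],[25,2],[32,0],[38,10],[40,0]]
[[2,18],[13,19],[21,10],[25,2],[32,0],[38,10],[40,0]]
[[2,18],[13,19],[21,10],[25,2],[28,19],[32,0],[38,10],[40,0]]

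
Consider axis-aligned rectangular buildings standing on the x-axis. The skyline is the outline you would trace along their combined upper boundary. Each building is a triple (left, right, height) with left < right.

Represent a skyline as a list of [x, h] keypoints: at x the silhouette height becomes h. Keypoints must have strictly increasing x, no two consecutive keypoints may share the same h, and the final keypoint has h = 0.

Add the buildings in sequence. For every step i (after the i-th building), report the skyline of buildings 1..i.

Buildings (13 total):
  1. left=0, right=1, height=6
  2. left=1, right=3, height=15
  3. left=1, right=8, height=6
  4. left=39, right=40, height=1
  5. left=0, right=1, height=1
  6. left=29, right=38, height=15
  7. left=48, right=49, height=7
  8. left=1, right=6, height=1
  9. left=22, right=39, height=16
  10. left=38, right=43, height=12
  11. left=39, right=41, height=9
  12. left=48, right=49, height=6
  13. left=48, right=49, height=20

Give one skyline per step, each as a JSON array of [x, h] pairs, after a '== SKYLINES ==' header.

== SKYLINES ==
[[0,6],[1,0]]
[[0,6],[1,15],[3,0]]
[[0,6],[1,15],[3,6],[8,0]]
[[0,6],[1,15],[3,6],[8,0],[39,1],[40,0]]
[[0,6],[1,15],[3,6],[8,0],[39,1],[40,0]]
[[0,6],[1,15],[3,6],[8,0],[29,15],[38,0],[39,1],[40,0]]
[[0,6],[1,15],[3,6],[8,0],[29,15],[38,0],[39,1],[40,0],[48,7],[49,0]]
[[0,6],[1,15],[3,6],[8,0],[29,15],[38,0],[39,1],[40,0],[48,7],[49,0]]
[[0,6],[1,15],[3,6],[8,0],[22,16],[39,1],[40,0],[48,7],[49,0]]
[[0,6],[1,15],[3,6],[8,0],[22,16],[39,12],[43,0],[48,7],[49,0]]
[[0,6],[1,15],[3,6],[8,0],[22,16],[39,12],[43,0],[48,7],[49,0]]
[[0,6],[1,15],[3,6],[8,0],[22,16],[39,12],[43,0],[48,7],[49,0]]
[[0,6],[1,15],[3,6],[8,0],[22,16],[39,12],[43,0],[48,20],[49,0]]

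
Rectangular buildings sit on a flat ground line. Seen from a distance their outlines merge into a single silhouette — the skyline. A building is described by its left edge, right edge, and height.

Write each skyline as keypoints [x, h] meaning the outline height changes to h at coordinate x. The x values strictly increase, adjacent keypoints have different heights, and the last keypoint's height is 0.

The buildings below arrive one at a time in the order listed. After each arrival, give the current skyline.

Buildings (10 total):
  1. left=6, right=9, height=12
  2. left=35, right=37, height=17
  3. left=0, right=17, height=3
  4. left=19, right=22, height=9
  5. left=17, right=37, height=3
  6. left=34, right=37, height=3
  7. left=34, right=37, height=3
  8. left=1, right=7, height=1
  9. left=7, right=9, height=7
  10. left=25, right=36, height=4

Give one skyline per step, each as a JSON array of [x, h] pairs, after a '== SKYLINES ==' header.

== SKYLINES ==
[[6,12],[9,0]]
[[6,12],[9,0],[35,17],[37,0]]
[[0,3],[6,12],[9,3],[17,0],[35,17],[37,0]]
[[0,3],[6,12],[9,3],[17,0],[19,9],[22,0],[35,17],[37,0]]
[[0,3],[6,12],[9,3],[19,9],[22,3],[35,17],[37,0]]
[[0,3],[6,12],[9,3],[19,9],[22,3],[35,17],[37,0]]
[[0,3],[6,12],[9,3],[19,9],[22,3],[35,17],[37,0]]
[[0,3],[6,12],[9,3],[19,9],[22,3],[35,17],[37,0]]
[[0,3],[6,12],[9,3],[19,9],[22,3],[35,17],[37,0]]
[[0,3],[6,12],[9,3],[19,9],[22,3],[25,4],[35,17],[37,0]]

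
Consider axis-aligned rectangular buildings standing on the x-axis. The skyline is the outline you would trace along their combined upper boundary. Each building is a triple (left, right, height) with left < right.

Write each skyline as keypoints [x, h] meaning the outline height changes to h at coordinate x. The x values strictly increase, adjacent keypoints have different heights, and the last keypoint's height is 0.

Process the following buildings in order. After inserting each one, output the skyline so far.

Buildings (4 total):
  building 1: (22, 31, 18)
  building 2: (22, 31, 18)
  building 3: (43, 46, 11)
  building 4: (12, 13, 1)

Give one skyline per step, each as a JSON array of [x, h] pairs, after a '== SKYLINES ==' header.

== SKYLINES ==
[[22,18],[31,0]]
[[22,18],[31,0]]
[[22,18],[31,0],[43,11],[46,0]]
[[12,1],[13,0],[22,18],[31,0],[43,11],[46,0]]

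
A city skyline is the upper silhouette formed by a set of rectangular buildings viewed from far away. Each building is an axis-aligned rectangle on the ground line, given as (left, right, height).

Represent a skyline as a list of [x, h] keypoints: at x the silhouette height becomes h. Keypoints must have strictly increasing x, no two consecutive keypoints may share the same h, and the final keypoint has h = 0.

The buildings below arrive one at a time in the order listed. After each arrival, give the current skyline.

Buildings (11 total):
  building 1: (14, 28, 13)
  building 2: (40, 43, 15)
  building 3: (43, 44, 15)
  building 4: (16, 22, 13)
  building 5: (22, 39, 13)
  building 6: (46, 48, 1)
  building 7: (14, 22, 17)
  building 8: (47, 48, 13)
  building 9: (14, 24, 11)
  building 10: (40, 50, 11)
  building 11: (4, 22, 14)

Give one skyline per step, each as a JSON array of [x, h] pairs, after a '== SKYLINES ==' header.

== SKYLINES ==
[[14,13],[28,0]]
[[14,13],[28,0],[40,15],[43,0]]
[[14,13],[28,0],[40,15],[44,0]]
[[14,13],[28,0],[40,15],[44,0]]
[[14,13],[39,0],[40,15],[44,0]]
[[14,13],[39,0],[40,15],[44,0],[46,1],[48,0]]
[[14,17],[22,13],[39,0],[40,15],[44,0],[46,1],[48,0]]
[[14,17],[22,13],[39,0],[40,15],[44,0],[46,1],[47,13],[48,0]]
[[14,17],[22,13],[39,0],[40,15],[44,0],[46,1],[47,13],[48,0]]
[[14,17],[22,13],[39,0],[40,15],[44,11],[47,13],[48,11],[50,0]]
[[4,14],[14,17],[22,13],[39,0],[40,15],[44,11],[47,13],[48,11],[50,0]]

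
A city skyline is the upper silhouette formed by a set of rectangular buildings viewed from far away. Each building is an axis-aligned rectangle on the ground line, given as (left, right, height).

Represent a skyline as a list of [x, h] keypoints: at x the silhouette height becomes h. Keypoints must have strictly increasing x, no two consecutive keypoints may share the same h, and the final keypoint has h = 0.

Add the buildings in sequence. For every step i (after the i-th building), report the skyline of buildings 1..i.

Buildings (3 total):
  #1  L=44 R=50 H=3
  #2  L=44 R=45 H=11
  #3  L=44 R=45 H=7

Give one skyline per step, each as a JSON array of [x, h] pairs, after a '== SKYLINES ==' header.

== SKYLINES ==
[[44,3],[50,0]]
[[44,11],[45,3],[50,0]]
[[44,11],[45,3],[50,0]]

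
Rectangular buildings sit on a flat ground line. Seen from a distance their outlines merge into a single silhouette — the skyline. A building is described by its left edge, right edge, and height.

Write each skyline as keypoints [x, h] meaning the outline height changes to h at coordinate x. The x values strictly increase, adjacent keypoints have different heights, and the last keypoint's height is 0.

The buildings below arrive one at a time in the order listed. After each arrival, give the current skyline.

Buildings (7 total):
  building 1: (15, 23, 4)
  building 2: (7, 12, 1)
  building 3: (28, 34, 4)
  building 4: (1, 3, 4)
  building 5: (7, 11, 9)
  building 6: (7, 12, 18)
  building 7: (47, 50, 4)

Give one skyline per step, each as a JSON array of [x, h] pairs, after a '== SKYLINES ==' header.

== SKYLINES ==
[[15,4],[23,0]]
[[7,1],[12,0],[15,4],[23,0]]
[[7,1],[12,0],[15,4],[23,0],[28,4],[34,0]]
[[1,4],[3,0],[7,1],[12,0],[15,4],[23,0],[28,4],[34,0]]
[[1,4],[3,0],[7,9],[11,1],[12,0],[15,4],[23,0],[28,4],[34,0]]
[[1,4],[3,0],[7,18],[12,0],[15,4],[23,0],[28,4],[34,0]]
[[1,4],[3,0],[7,18],[12,0],[15,4],[23,0],[28,4],[34,0],[47,4],[50,0]]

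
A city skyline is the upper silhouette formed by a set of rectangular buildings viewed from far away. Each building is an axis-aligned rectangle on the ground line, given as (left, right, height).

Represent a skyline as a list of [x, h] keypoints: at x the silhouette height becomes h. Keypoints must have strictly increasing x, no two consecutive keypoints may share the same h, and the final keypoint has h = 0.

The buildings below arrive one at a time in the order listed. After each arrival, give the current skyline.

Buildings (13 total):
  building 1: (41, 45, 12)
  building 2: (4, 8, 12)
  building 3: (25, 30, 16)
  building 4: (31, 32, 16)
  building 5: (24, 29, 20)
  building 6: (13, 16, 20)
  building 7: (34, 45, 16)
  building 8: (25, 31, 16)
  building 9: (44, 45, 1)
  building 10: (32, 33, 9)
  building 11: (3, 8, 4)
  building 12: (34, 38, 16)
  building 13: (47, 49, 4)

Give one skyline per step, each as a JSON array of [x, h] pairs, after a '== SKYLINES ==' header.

== SKYLINES ==
[[41,12],[45,0]]
[[4,12],[8,0],[41,12],[45,0]]
[[4,12],[8,0],[25,16],[30,0],[41,12],[45,0]]
[[4,12],[8,0],[25,16],[30,0],[31,16],[32,0],[41,12],[45,0]]
[[4,12],[8,0],[24,20],[29,16],[30,0],[31,16],[32,0],[41,12],[45,0]]
[[4,12],[8,0],[13,20],[16,0],[24,20],[29,16],[30,0],[31,16],[32,0],[41,12],[45,0]]
[[4,12],[8,0],[13,20],[16,0],[24,20],[29,16],[30,0],[31,16],[32,0],[34,16],[45,0]]
[[4,12],[8,0],[13,20],[16,0],[24,20],[29,16],[32,0],[34,16],[45,0]]
[[4,12],[8,0],[13,20],[16,0],[24,20],[29,16],[32,0],[34,16],[45,0]]
[[4,12],[8,0],[13,20],[16,0],[24,20],[29,16],[32,9],[33,0],[34,16],[45,0]]
[[3,4],[4,12],[8,0],[13,20],[16,0],[24,20],[29,16],[32,9],[33,0],[34,16],[45,0]]
[[3,4],[4,12],[8,0],[13,20],[16,0],[24,20],[29,16],[32,9],[33,0],[34,16],[45,0]]
[[3,4],[4,12],[8,0],[13,20],[16,0],[24,20],[29,16],[32,9],[33,0],[34,16],[45,0],[47,4],[49,0]]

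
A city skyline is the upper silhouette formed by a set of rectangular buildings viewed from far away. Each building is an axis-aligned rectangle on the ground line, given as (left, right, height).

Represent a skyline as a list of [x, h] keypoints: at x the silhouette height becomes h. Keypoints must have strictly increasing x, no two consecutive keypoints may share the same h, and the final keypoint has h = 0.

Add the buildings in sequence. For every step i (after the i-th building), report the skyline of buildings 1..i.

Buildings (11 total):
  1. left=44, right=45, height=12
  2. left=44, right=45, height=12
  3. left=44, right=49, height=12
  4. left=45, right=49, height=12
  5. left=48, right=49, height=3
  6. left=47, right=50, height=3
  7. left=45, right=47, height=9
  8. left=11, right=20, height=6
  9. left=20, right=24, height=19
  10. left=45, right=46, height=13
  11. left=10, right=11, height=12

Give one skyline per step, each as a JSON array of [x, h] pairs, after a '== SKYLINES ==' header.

== SKYLINES ==
[[44,12],[45,0]]
[[44,12],[45,0]]
[[44,12],[49,0]]
[[44,12],[49,0]]
[[44,12],[49,0]]
[[44,12],[49,3],[50,0]]
[[44,12],[49,3],[50,0]]
[[11,6],[20,0],[44,12],[49,3],[50,0]]
[[11,6],[20,19],[24,0],[44,12],[49,3],[50,0]]
[[11,6],[20,19],[24,0],[44,12],[45,13],[46,12],[49,3],[50,0]]
[[10,12],[11,6],[20,19],[24,0],[44,12],[45,13],[46,12],[49,3],[50,0]]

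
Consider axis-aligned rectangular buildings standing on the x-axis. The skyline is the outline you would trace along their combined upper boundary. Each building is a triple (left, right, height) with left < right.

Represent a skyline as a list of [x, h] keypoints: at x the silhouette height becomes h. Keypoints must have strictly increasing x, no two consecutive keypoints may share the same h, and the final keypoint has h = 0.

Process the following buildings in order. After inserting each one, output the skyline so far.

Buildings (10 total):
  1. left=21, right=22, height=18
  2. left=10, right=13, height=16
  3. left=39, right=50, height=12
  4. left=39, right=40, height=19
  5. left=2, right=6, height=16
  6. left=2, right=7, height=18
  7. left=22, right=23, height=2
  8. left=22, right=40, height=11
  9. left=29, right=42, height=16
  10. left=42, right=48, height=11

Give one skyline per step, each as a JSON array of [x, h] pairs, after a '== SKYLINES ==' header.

== SKYLINES ==
[[21,18],[22,0]]
[[10,16],[13,0],[21,18],[22,0]]
[[10,16],[13,0],[21,18],[22,0],[39,12],[50,0]]
[[10,16],[13,0],[21,18],[22,0],[39,19],[40,12],[50,0]]
[[2,16],[6,0],[10,16],[13,0],[21,18],[22,0],[39,19],[40,12],[50,0]]
[[2,18],[7,0],[10,16],[13,0],[21,18],[22,0],[39,19],[40,12],[50,0]]
[[2,18],[7,0],[10,16],[13,0],[21,18],[22,2],[23,0],[39,19],[40,12],[50,0]]
[[2,18],[7,0],[10,16],[13,0],[21,18],[22,11],[39,19],[40,12],[50,0]]
[[2,18],[7,0],[10,16],[13,0],[21,18],[22,11],[29,16],[39,19],[40,16],[42,12],[50,0]]
[[2,18],[7,0],[10,16],[13,0],[21,18],[22,11],[29,16],[39,19],[40,16],[42,12],[50,0]]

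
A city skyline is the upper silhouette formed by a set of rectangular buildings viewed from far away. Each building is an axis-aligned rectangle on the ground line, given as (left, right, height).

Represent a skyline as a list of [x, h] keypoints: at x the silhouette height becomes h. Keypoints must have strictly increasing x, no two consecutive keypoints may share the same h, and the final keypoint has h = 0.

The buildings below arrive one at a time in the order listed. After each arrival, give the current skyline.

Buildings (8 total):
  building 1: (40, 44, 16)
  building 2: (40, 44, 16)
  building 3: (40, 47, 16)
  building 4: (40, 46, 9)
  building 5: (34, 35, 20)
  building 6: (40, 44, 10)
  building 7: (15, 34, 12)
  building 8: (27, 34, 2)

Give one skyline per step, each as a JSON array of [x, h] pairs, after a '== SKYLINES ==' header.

== SKYLINES ==
[[40,16],[44,0]]
[[40,16],[44,0]]
[[40,16],[47,0]]
[[40,16],[47,0]]
[[34,20],[35,0],[40,16],[47,0]]
[[34,20],[35,0],[40,16],[47,0]]
[[15,12],[34,20],[35,0],[40,16],[47,0]]
[[15,12],[34,20],[35,0],[40,16],[47,0]]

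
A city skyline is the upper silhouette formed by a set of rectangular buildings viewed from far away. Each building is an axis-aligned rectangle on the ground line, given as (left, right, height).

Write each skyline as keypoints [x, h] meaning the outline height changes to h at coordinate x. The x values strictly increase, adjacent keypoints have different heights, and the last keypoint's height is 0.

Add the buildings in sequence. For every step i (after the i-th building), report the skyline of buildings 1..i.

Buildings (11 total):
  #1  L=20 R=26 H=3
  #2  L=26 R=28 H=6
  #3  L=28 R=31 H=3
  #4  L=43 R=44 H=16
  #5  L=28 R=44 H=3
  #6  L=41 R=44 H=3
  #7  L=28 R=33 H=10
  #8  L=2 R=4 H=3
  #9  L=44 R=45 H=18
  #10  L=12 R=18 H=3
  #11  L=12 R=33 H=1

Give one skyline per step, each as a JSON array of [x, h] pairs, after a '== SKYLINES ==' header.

== SKYLINES ==
[[20,3],[26,0]]
[[20,3],[26,6],[28,0]]
[[20,3],[26,6],[28,3],[31,0]]
[[20,3],[26,6],[28,3],[31,0],[43,16],[44,0]]
[[20,3],[26,6],[28,3],[43,16],[44,0]]
[[20,3],[26,6],[28,3],[43,16],[44,0]]
[[20,3],[26,6],[28,10],[33,3],[43,16],[44,0]]
[[2,3],[4,0],[20,3],[26,6],[28,10],[33,3],[43,16],[44,0]]
[[2,3],[4,0],[20,3],[26,6],[28,10],[33,3],[43,16],[44,18],[45,0]]
[[2,3],[4,0],[12,3],[18,0],[20,3],[26,6],[28,10],[33,3],[43,16],[44,18],[45,0]]
[[2,3],[4,0],[12,3],[18,1],[20,3],[26,6],[28,10],[33,3],[43,16],[44,18],[45,0]]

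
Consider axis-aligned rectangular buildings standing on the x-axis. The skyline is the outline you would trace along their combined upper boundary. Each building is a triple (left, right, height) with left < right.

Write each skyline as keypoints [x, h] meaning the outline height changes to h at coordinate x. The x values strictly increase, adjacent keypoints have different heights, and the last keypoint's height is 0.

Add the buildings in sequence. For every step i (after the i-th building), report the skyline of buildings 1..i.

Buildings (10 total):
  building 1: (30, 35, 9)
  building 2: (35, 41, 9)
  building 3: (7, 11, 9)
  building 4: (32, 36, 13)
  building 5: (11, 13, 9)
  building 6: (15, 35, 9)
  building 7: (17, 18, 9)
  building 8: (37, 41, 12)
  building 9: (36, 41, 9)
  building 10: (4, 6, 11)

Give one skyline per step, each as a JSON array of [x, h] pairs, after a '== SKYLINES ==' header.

== SKYLINES ==
[[30,9],[35,0]]
[[30,9],[41,0]]
[[7,9],[11,0],[30,9],[41,0]]
[[7,9],[11,0],[30,9],[32,13],[36,9],[41,0]]
[[7,9],[13,0],[30,9],[32,13],[36,9],[41,0]]
[[7,9],[13,0],[15,9],[32,13],[36,9],[41,0]]
[[7,9],[13,0],[15,9],[32,13],[36,9],[41,0]]
[[7,9],[13,0],[15,9],[32,13],[36,9],[37,12],[41,0]]
[[7,9],[13,0],[15,9],[32,13],[36,9],[37,12],[41,0]]
[[4,11],[6,0],[7,9],[13,0],[15,9],[32,13],[36,9],[37,12],[41,0]]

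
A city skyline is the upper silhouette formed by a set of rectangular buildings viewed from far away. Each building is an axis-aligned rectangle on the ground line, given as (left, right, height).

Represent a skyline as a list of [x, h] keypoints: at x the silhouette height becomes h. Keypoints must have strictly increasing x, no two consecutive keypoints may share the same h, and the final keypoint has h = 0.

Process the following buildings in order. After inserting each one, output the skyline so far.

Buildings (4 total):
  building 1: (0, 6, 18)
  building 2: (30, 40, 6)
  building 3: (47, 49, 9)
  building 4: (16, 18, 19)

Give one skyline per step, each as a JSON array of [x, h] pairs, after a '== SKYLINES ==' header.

== SKYLINES ==
[[0,18],[6,0]]
[[0,18],[6,0],[30,6],[40,0]]
[[0,18],[6,0],[30,6],[40,0],[47,9],[49,0]]
[[0,18],[6,0],[16,19],[18,0],[30,6],[40,0],[47,9],[49,0]]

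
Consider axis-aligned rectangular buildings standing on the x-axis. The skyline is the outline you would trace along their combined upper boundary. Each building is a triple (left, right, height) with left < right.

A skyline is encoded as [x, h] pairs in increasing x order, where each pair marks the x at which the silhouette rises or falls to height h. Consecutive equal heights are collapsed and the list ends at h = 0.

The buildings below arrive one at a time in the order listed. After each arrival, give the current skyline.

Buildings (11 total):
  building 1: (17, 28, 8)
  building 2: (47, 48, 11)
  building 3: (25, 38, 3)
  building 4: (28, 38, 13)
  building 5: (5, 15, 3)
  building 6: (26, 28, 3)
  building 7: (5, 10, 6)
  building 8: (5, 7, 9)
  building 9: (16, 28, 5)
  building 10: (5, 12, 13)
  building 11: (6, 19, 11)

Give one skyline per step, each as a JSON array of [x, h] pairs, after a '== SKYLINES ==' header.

== SKYLINES ==
[[17,8],[28,0]]
[[17,8],[28,0],[47,11],[48,0]]
[[17,8],[28,3],[38,0],[47,11],[48,0]]
[[17,8],[28,13],[38,0],[47,11],[48,0]]
[[5,3],[15,0],[17,8],[28,13],[38,0],[47,11],[48,0]]
[[5,3],[15,0],[17,8],[28,13],[38,0],[47,11],[48,0]]
[[5,6],[10,3],[15,0],[17,8],[28,13],[38,0],[47,11],[48,0]]
[[5,9],[7,6],[10,3],[15,0],[17,8],[28,13],[38,0],[47,11],[48,0]]
[[5,9],[7,6],[10,3],[15,0],[16,5],[17,8],[28,13],[38,0],[47,11],[48,0]]
[[5,13],[12,3],[15,0],[16,5],[17,8],[28,13],[38,0],[47,11],[48,0]]
[[5,13],[12,11],[19,8],[28,13],[38,0],[47,11],[48,0]]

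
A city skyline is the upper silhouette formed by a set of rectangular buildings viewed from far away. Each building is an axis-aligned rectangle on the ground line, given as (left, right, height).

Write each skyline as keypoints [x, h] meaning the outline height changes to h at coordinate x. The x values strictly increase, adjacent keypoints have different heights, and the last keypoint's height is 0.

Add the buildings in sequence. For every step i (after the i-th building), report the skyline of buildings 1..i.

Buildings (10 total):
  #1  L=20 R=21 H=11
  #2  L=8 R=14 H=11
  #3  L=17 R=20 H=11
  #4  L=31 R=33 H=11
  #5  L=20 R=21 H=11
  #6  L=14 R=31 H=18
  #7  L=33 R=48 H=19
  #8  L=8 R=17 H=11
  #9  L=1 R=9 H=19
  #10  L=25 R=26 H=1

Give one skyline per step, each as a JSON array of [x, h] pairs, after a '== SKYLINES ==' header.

== SKYLINES ==
[[20,11],[21,0]]
[[8,11],[14,0],[20,11],[21,0]]
[[8,11],[14,0],[17,11],[21,0]]
[[8,11],[14,0],[17,11],[21,0],[31,11],[33,0]]
[[8,11],[14,0],[17,11],[21,0],[31,11],[33,0]]
[[8,11],[14,18],[31,11],[33,0]]
[[8,11],[14,18],[31,11],[33,19],[48,0]]
[[8,11],[14,18],[31,11],[33,19],[48,0]]
[[1,19],[9,11],[14,18],[31,11],[33,19],[48,0]]
[[1,19],[9,11],[14,18],[31,11],[33,19],[48,0]]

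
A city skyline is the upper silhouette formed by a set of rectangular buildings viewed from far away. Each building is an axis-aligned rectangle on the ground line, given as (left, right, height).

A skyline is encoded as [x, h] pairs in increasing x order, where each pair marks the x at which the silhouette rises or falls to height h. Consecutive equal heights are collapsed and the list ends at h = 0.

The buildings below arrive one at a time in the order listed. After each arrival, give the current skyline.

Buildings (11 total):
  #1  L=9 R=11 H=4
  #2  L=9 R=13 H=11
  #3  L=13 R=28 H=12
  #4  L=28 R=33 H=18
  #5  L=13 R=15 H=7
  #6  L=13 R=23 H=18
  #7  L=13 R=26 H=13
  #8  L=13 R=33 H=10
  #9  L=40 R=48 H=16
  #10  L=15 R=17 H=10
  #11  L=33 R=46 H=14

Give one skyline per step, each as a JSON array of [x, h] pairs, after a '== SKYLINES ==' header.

== SKYLINES ==
[[9,4],[11,0]]
[[9,11],[13,0]]
[[9,11],[13,12],[28,0]]
[[9,11],[13,12],[28,18],[33,0]]
[[9,11],[13,12],[28,18],[33,0]]
[[9,11],[13,18],[23,12],[28,18],[33,0]]
[[9,11],[13,18],[23,13],[26,12],[28,18],[33,0]]
[[9,11],[13,18],[23,13],[26,12],[28,18],[33,0]]
[[9,11],[13,18],[23,13],[26,12],[28,18],[33,0],[40,16],[48,0]]
[[9,11],[13,18],[23,13],[26,12],[28,18],[33,0],[40,16],[48,0]]
[[9,11],[13,18],[23,13],[26,12],[28,18],[33,14],[40,16],[48,0]]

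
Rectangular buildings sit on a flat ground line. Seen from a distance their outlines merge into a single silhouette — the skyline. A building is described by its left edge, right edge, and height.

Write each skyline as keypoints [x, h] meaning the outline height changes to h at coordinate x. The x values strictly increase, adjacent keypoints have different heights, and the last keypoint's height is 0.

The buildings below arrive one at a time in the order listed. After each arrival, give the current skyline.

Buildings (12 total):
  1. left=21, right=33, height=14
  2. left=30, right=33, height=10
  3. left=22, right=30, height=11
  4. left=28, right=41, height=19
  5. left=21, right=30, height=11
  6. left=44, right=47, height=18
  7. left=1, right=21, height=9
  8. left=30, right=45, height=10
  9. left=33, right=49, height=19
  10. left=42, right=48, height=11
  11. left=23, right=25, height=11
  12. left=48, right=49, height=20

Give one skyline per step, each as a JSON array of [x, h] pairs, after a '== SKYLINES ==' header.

== SKYLINES ==
[[21,14],[33,0]]
[[21,14],[33,0]]
[[21,14],[33,0]]
[[21,14],[28,19],[41,0]]
[[21,14],[28,19],[41,0]]
[[21,14],[28,19],[41,0],[44,18],[47,0]]
[[1,9],[21,14],[28,19],[41,0],[44,18],[47,0]]
[[1,9],[21,14],[28,19],[41,10],[44,18],[47,0]]
[[1,9],[21,14],[28,19],[49,0]]
[[1,9],[21,14],[28,19],[49,0]]
[[1,9],[21,14],[28,19],[49,0]]
[[1,9],[21,14],[28,19],[48,20],[49,0]]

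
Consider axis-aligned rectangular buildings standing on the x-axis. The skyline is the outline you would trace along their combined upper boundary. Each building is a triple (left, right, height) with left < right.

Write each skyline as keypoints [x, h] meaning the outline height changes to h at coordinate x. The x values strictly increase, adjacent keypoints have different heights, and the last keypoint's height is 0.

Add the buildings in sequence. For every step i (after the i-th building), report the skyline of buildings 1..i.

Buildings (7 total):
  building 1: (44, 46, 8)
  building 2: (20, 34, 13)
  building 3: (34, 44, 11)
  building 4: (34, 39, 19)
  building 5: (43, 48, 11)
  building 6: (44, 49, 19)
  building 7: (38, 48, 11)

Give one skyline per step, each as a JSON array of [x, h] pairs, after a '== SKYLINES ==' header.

== SKYLINES ==
[[44,8],[46,0]]
[[20,13],[34,0],[44,8],[46,0]]
[[20,13],[34,11],[44,8],[46,0]]
[[20,13],[34,19],[39,11],[44,8],[46,0]]
[[20,13],[34,19],[39,11],[48,0]]
[[20,13],[34,19],[39,11],[44,19],[49,0]]
[[20,13],[34,19],[39,11],[44,19],[49,0]]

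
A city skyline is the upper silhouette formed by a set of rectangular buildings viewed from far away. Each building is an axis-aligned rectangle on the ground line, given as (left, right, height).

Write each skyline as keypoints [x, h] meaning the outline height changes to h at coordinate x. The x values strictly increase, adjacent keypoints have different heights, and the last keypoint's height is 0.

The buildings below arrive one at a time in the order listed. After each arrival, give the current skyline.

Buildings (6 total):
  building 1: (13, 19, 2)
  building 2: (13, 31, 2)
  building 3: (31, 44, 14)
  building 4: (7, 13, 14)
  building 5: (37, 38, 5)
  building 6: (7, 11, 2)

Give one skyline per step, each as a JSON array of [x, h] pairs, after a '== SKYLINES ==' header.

== SKYLINES ==
[[13,2],[19,0]]
[[13,2],[31,0]]
[[13,2],[31,14],[44,0]]
[[7,14],[13,2],[31,14],[44,0]]
[[7,14],[13,2],[31,14],[44,0]]
[[7,14],[13,2],[31,14],[44,0]]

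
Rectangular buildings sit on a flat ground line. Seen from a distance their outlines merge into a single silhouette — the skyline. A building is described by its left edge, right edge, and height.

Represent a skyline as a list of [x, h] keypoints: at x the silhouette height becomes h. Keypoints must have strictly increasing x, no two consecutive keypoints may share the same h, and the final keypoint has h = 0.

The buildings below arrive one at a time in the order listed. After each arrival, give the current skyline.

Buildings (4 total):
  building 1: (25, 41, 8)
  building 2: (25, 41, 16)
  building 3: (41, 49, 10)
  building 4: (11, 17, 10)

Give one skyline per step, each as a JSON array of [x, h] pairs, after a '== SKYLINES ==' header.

== SKYLINES ==
[[25,8],[41,0]]
[[25,16],[41,0]]
[[25,16],[41,10],[49,0]]
[[11,10],[17,0],[25,16],[41,10],[49,0]]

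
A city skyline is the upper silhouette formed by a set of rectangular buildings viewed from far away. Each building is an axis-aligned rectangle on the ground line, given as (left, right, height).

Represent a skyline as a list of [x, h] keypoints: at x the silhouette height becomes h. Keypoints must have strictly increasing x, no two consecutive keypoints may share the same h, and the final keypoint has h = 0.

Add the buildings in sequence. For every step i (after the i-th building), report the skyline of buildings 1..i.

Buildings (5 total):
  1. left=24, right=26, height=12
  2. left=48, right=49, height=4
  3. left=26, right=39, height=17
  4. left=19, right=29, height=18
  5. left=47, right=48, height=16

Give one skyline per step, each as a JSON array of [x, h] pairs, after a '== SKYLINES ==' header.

== SKYLINES ==
[[24,12],[26,0]]
[[24,12],[26,0],[48,4],[49,0]]
[[24,12],[26,17],[39,0],[48,4],[49,0]]
[[19,18],[29,17],[39,0],[48,4],[49,0]]
[[19,18],[29,17],[39,0],[47,16],[48,4],[49,0]]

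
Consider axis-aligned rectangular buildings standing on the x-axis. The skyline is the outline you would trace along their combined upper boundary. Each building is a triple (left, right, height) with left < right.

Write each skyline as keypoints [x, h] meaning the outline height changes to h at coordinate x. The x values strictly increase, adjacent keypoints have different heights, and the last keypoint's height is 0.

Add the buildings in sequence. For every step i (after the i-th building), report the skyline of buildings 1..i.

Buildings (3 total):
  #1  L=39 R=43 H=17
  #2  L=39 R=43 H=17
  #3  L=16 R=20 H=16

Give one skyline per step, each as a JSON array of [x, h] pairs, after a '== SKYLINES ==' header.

== SKYLINES ==
[[39,17],[43,0]]
[[39,17],[43,0]]
[[16,16],[20,0],[39,17],[43,0]]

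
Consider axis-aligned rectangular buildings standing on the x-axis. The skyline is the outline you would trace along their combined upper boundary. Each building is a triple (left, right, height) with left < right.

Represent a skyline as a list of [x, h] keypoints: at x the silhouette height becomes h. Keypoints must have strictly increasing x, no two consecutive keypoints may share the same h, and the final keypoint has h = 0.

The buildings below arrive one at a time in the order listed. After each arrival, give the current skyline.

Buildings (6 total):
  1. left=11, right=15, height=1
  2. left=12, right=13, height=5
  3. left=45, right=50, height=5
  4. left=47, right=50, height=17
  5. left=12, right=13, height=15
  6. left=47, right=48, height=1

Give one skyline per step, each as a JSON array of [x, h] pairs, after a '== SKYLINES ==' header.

== SKYLINES ==
[[11,1],[15,0]]
[[11,1],[12,5],[13,1],[15,0]]
[[11,1],[12,5],[13,1],[15,0],[45,5],[50,0]]
[[11,1],[12,5],[13,1],[15,0],[45,5],[47,17],[50,0]]
[[11,1],[12,15],[13,1],[15,0],[45,5],[47,17],[50,0]]
[[11,1],[12,15],[13,1],[15,0],[45,5],[47,17],[50,0]]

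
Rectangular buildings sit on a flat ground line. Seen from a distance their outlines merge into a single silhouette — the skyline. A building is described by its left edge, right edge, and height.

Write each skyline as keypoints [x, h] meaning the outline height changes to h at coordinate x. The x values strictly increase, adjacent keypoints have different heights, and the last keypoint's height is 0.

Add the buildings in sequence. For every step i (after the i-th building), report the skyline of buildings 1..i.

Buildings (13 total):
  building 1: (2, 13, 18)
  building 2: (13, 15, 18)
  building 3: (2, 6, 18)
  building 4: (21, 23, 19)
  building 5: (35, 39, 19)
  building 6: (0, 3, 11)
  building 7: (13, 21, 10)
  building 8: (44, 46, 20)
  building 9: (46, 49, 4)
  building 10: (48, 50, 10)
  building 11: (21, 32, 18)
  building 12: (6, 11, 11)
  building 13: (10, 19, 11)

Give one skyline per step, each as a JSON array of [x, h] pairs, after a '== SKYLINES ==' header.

== SKYLINES ==
[[2,18],[13,0]]
[[2,18],[15,0]]
[[2,18],[15,0]]
[[2,18],[15,0],[21,19],[23,0]]
[[2,18],[15,0],[21,19],[23,0],[35,19],[39,0]]
[[0,11],[2,18],[15,0],[21,19],[23,0],[35,19],[39,0]]
[[0,11],[2,18],[15,10],[21,19],[23,0],[35,19],[39,0]]
[[0,11],[2,18],[15,10],[21,19],[23,0],[35,19],[39,0],[44,20],[46,0]]
[[0,11],[2,18],[15,10],[21,19],[23,0],[35,19],[39,0],[44,20],[46,4],[49,0]]
[[0,11],[2,18],[15,10],[21,19],[23,0],[35,19],[39,0],[44,20],[46,4],[48,10],[50,0]]
[[0,11],[2,18],[15,10],[21,19],[23,18],[32,0],[35,19],[39,0],[44,20],[46,4],[48,10],[50,0]]
[[0,11],[2,18],[15,10],[21,19],[23,18],[32,0],[35,19],[39,0],[44,20],[46,4],[48,10],[50,0]]
[[0,11],[2,18],[15,11],[19,10],[21,19],[23,18],[32,0],[35,19],[39,0],[44,20],[46,4],[48,10],[50,0]]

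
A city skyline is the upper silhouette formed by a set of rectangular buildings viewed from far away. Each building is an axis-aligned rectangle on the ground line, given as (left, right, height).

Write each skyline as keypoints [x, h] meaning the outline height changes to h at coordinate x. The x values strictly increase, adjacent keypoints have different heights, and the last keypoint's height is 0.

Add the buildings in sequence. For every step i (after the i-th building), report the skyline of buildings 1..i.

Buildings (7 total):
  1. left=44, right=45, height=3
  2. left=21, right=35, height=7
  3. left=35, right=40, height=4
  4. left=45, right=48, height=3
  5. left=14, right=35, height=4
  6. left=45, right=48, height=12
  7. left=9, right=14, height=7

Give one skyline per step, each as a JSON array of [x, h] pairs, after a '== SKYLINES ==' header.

== SKYLINES ==
[[44,3],[45,0]]
[[21,7],[35,0],[44,3],[45,0]]
[[21,7],[35,4],[40,0],[44,3],[45,0]]
[[21,7],[35,4],[40,0],[44,3],[48,0]]
[[14,4],[21,7],[35,4],[40,0],[44,3],[48,0]]
[[14,4],[21,7],[35,4],[40,0],[44,3],[45,12],[48,0]]
[[9,7],[14,4],[21,7],[35,4],[40,0],[44,3],[45,12],[48,0]]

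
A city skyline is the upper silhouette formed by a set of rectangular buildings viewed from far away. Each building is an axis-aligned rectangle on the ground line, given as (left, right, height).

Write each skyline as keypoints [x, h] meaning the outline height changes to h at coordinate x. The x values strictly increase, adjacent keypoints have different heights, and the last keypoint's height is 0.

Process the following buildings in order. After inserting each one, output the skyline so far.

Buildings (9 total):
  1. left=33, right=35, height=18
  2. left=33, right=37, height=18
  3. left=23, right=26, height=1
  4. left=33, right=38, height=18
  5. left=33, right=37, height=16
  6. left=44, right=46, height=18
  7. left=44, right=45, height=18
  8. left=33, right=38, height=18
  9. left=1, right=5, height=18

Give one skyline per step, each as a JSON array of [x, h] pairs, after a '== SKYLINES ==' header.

== SKYLINES ==
[[33,18],[35,0]]
[[33,18],[37,0]]
[[23,1],[26,0],[33,18],[37,0]]
[[23,1],[26,0],[33,18],[38,0]]
[[23,1],[26,0],[33,18],[38,0]]
[[23,1],[26,0],[33,18],[38,0],[44,18],[46,0]]
[[23,1],[26,0],[33,18],[38,0],[44,18],[46,0]]
[[23,1],[26,0],[33,18],[38,0],[44,18],[46,0]]
[[1,18],[5,0],[23,1],[26,0],[33,18],[38,0],[44,18],[46,0]]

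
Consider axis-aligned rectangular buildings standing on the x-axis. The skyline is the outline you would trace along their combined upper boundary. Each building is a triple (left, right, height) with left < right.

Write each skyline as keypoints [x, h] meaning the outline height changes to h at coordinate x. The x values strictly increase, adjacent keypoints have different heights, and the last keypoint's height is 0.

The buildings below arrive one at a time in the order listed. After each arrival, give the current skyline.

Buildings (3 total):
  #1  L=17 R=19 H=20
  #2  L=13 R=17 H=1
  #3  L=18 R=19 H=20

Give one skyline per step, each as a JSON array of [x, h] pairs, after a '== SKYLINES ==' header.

== SKYLINES ==
[[17,20],[19,0]]
[[13,1],[17,20],[19,0]]
[[13,1],[17,20],[19,0]]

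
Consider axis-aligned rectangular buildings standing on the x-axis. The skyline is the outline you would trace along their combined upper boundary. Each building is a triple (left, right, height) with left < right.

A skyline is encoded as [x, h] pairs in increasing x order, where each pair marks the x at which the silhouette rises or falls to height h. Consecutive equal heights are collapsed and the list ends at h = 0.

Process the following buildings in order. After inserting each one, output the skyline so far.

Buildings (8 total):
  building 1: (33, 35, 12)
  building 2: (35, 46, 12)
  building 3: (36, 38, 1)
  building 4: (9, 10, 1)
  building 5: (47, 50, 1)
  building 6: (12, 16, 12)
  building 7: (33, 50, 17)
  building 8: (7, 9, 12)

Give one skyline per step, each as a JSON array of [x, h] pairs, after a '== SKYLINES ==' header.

== SKYLINES ==
[[33,12],[35,0]]
[[33,12],[46,0]]
[[33,12],[46,0]]
[[9,1],[10,0],[33,12],[46,0]]
[[9,1],[10,0],[33,12],[46,0],[47,1],[50,0]]
[[9,1],[10,0],[12,12],[16,0],[33,12],[46,0],[47,1],[50,0]]
[[9,1],[10,0],[12,12],[16,0],[33,17],[50,0]]
[[7,12],[9,1],[10,0],[12,12],[16,0],[33,17],[50,0]]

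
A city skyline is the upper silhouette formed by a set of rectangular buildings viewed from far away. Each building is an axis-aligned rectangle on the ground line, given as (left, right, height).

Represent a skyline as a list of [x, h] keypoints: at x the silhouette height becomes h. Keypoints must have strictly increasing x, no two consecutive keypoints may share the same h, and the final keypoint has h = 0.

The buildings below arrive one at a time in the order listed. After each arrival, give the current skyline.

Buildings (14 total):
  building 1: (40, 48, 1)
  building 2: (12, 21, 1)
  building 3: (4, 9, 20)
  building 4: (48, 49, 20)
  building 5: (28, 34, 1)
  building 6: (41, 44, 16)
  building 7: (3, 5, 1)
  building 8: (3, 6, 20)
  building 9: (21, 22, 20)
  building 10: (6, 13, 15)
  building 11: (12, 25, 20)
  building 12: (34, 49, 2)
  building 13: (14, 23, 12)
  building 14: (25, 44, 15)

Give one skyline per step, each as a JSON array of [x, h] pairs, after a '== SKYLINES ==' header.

== SKYLINES ==
[[40,1],[48,0]]
[[12,1],[21,0],[40,1],[48,0]]
[[4,20],[9,0],[12,1],[21,0],[40,1],[48,0]]
[[4,20],[9,0],[12,1],[21,0],[40,1],[48,20],[49,0]]
[[4,20],[9,0],[12,1],[21,0],[28,1],[34,0],[40,1],[48,20],[49,0]]
[[4,20],[9,0],[12,1],[21,0],[28,1],[34,0],[40,1],[41,16],[44,1],[48,20],[49,0]]
[[3,1],[4,20],[9,0],[12,1],[21,0],[28,1],[34,0],[40,1],[41,16],[44,1],[48,20],[49,0]]
[[3,20],[9,0],[12,1],[21,0],[28,1],[34,0],[40,1],[41,16],[44,1],[48,20],[49,0]]
[[3,20],[9,0],[12,1],[21,20],[22,0],[28,1],[34,0],[40,1],[41,16],[44,1],[48,20],[49,0]]
[[3,20],[9,15],[13,1],[21,20],[22,0],[28,1],[34,0],[40,1],[41,16],[44,1],[48,20],[49,0]]
[[3,20],[9,15],[12,20],[25,0],[28,1],[34,0],[40,1],[41,16],[44,1],[48,20],[49,0]]
[[3,20],[9,15],[12,20],[25,0],[28,1],[34,2],[41,16],[44,2],[48,20],[49,0]]
[[3,20],[9,15],[12,20],[25,0],[28,1],[34,2],[41,16],[44,2],[48,20],[49,0]]
[[3,20],[9,15],[12,20],[25,15],[41,16],[44,2],[48,20],[49,0]]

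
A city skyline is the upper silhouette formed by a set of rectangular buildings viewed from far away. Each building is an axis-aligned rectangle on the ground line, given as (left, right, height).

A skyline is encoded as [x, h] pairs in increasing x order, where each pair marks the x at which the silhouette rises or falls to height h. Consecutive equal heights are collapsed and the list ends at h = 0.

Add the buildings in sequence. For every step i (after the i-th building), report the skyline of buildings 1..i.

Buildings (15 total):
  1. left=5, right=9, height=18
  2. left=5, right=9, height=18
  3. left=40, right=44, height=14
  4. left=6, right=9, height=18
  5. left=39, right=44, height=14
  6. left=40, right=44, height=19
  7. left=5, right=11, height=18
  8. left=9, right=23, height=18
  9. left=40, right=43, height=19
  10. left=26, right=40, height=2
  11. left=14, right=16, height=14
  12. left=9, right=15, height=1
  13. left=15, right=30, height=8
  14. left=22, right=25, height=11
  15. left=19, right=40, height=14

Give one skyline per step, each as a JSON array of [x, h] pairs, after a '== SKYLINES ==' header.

== SKYLINES ==
[[5,18],[9,0]]
[[5,18],[9,0]]
[[5,18],[9,0],[40,14],[44,0]]
[[5,18],[9,0],[40,14],[44,0]]
[[5,18],[9,0],[39,14],[44,0]]
[[5,18],[9,0],[39,14],[40,19],[44,0]]
[[5,18],[11,0],[39,14],[40,19],[44,0]]
[[5,18],[23,0],[39,14],[40,19],[44,0]]
[[5,18],[23,0],[39,14],[40,19],[44,0]]
[[5,18],[23,0],[26,2],[39,14],[40,19],[44,0]]
[[5,18],[23,0],[26,2],[39,14],[40,19],[44,0]]
[[5,18],[23,0],[26,2],[39,14],[40,19],[44,0]]
[[5,18],[23,8],[30,2],[39,14],[40,19],[44,0]]
[[5,18],[23,11],[25,8],[30,2],[39,14],[40,19],[44,0]]
[[5,18],[23,14],[40,19],[44,0]]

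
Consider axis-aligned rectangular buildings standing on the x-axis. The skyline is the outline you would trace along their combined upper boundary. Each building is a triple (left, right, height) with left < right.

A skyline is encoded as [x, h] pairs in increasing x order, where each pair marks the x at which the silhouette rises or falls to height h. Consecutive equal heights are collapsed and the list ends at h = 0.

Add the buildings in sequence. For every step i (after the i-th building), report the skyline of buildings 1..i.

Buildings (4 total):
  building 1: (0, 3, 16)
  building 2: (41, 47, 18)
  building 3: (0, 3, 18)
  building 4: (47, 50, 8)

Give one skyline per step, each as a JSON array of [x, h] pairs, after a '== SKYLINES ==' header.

== SKYLINES ==
[[0,16],[3,0]]
[[0,16],[3,0],[41,18],[47,0]]
[[0,18],[3,0],[41,18],[47,0]]
[[0,18],[3,0],[41,18],[47,8],[50,0]]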